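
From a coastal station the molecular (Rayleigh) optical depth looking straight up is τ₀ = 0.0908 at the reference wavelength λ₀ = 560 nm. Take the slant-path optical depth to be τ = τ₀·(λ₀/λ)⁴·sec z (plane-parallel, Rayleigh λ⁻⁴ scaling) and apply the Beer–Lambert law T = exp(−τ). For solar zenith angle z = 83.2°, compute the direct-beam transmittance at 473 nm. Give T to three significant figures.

sec 83.2° = 8.4457.
τ = 0.0908 × (560/473)⁴ × 8.4457 = 0.0908 × 1.9648 × 8.4457 = 1.5067.
T = exp(−1.5067) = 0.2216.

0.222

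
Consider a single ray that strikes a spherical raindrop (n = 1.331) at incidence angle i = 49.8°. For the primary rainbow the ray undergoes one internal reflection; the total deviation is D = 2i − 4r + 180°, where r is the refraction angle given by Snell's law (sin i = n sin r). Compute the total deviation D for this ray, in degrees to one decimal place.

sin r = sin 49.8° / 1.331 = 0.7638/1.331 = 0.5739; r = 35.02°.
D = 2·49.8° − 4·35.02° + 180° = 99.60° − 140.08° + 180° = 139.52°.

139.5°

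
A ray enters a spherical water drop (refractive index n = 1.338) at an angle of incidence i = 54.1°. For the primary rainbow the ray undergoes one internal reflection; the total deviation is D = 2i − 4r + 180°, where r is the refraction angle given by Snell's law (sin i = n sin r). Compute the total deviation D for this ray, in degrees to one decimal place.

sin r = sin 54.1° / 1.338 = 0.8100/1.338 = 0.6054; r = 37.26°.
D = 2·54.1° − 4·37.26° + 180° = 108.20° − 149.03° + 180° = 139.17°.

139.2°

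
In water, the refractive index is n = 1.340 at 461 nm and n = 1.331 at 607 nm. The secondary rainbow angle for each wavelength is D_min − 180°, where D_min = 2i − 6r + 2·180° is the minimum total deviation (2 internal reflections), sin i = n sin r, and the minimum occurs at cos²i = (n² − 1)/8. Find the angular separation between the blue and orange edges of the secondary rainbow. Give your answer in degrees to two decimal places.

2.34°

At 461 nm (n = 1.340): cos²i = 0.09945 → i = 71.618°, r = 45.088°, D_min = 232.709°, rainbow angle = 52.709°.
At 607 nm (n = 1.331): cos²i = 0.09645 → i = 71.907°, r = 45.575°, D_min = 230.365°, rainbow angle = 50.365°.
Angular width = |52.709° − 50.365°| = 2.344°.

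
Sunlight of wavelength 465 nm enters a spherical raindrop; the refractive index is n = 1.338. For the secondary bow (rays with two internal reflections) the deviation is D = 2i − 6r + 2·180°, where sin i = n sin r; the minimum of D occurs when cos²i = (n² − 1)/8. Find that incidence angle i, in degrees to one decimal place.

71.7°

cos²i = (1.338² − 1)/8 = (1.79024 − 1)/8 = 0.09878.
cos i = 0.31429, so i = 71.682°.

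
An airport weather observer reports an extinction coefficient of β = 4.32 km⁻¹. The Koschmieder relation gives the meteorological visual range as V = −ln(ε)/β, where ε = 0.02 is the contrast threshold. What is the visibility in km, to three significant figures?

0.906 km

V = −ln(0.02) / 4.32 = 3.912 / 4.32 = 0.9056 km.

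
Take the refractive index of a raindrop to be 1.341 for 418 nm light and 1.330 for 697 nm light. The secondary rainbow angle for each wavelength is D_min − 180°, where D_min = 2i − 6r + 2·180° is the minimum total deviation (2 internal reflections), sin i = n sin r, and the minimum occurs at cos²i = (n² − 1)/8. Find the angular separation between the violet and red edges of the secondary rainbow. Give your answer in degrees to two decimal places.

2.86°

At 418 nm (n = 1.341): cos²i = 0.09979 → i = 71.586°, r = 45.034°, D_min = 232.966°, rainbow angle = 52.966°.
At 697 nm (n = 1.330): cos²i = 0.09611 → i = 71.940°, r = 45.630°, D_min = 230.101°, rainbow angle = 50.101°.
Angular width = |52.966° − 50.101°| = 2.865°.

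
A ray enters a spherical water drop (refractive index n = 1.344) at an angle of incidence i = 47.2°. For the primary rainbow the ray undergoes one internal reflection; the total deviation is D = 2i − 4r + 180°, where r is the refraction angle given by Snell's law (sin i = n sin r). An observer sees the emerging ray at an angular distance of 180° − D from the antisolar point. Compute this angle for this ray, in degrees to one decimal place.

38.0°

sin r = sin 47.2° / 1.344 = 0.7337/1.344 = 0.5459; r = 33.09°.
D = 2·47.2° − 4·33.09° + 180° = 94.40° − 132.35° + 180° = 142.05°.
Angle from antisolar point = 180° − D = 37.95°.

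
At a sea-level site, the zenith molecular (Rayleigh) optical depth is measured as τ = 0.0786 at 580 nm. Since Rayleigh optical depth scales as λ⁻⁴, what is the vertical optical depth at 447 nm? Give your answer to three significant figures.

0.223

τ(447 nm) = τ(580 nm) × (580/447)⁴ = 0.0786 × (1.2975)⁴ = 0.0786 × 2.8345 = 0.2228.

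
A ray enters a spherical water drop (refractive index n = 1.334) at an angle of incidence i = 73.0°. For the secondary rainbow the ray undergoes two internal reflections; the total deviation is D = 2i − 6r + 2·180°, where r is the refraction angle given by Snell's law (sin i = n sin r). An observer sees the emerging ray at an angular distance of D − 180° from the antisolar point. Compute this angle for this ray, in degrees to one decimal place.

sin r = sin 73.0° / 1.334 = 0.9563/1.334 = 0.7169; r = 45.80°.
D = 2·73.0° − 6·45.80° + 2·180° = 146.00° − 274.78° + 360° = 231.22°.
Angle from antisolar point = D − 180° = 51.22°.

51.2°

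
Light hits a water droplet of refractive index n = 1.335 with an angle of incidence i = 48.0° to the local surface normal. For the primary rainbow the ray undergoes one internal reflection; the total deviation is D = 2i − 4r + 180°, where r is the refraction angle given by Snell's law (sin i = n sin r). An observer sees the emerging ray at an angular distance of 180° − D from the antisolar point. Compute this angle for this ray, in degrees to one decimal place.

39.3°

sin r = sin 48.0° / 1.335 = 0.7431/1.335 = 0.5567; r = 33.83°.
D = 2·48.0° − 4·33.83° + 180° = 96.00° − 135.30° + 180° = 140.70°.
Angle from antisolar point = 180° − D = 39.30°.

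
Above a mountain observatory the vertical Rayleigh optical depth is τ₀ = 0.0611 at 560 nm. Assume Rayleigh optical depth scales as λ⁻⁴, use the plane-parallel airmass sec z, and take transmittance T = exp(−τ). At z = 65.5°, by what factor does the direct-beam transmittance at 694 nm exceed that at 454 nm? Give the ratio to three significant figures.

Airmass: sec 65.5° = 2.4114.
τ(694 nm) = 0.0611 × (560/694)⁴ × 2.4114 = 0.0611 × 0.4239 × 2.4114 = 0.0625.
τ(454 nm) = 0.0611 × (560/454)⁴ × 2.4114 = 0.0611 × 2.3149 × 2.4114 = 0.3411.
T(694)/T(454) = exp(τ_B − τ_A) = exp(0.2786) = 1.3213.

1.32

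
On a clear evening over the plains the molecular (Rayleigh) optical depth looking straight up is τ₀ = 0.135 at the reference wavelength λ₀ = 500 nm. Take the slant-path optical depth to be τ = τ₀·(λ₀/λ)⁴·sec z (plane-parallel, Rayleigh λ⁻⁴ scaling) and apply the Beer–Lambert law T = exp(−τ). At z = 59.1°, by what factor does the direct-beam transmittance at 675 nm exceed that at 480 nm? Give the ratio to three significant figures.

Airmass: sec 59.1° = 1.9473.
τ(675 nm) = 0.135 × (500/675)⁴ × 1.9473 = 0.135 × 0.3011 × 1.9473 = 0.0791.
τ(480 nm) = 0.135 × (500/480)⁴ × 1.9473 = 0.135 × 1.1774 × 1.9473 = 0.3095.
T(675)/T(480) = exp(τ_B − τ_A) = exp(0.2304) = 1.2591.

1.26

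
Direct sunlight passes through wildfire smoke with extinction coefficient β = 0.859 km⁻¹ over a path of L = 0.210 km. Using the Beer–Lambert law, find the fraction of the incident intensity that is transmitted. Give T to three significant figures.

0.835

τ = β·L = 0.859 × 0.210 = 0.1804.
T = exp(−0.1804) = 0.8349.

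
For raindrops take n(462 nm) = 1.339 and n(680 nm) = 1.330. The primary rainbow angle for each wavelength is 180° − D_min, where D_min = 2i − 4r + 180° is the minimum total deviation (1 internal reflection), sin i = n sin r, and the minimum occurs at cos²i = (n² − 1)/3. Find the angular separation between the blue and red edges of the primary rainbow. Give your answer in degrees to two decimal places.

1.30°

At 462 nm (n = 1.339): cos²i = 0.26431 → i = 59.062°, r = 39.834°, D_min = 138.786°, rainbow angle = 41.214°.
At 680 nm (n = 1.330): cos²i = 0.25630 → i = 59.585°, r = 40.422°, D_min = 137.484°, rainbow angle = 42.516°.
Angular width = |41.214° − 42.516°| = 1.303°.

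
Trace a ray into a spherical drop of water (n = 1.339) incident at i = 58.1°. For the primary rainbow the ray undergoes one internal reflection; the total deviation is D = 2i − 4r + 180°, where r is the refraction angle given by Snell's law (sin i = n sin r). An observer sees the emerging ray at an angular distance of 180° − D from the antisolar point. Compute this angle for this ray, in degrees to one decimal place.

sin r = sin 58.1° / 1.339 = 0.8490/1.339 = 0.6340; r = 39.35°.
D = 2·58.1° − 4·39.35° + 180° = 116.20° − 157.39° + 180° = 138.81°.
Angle from antisolar point = 180° − D = 41.19°.

41.2°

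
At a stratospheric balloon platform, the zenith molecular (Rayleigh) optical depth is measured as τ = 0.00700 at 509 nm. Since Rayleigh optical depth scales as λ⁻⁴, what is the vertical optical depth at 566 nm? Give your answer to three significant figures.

0.00458

τ(566 nm) = τ(509 nm) × (509/566)⁴ = 0.00700 × (0.8993)⁴ = 0.00700 × 0.6540 = 0.0046.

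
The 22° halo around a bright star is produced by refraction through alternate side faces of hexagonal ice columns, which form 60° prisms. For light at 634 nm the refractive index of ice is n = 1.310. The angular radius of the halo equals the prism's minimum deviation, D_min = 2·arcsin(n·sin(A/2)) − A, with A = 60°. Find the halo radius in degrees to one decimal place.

21.8°

n·sin(A/2) = 1.310 × sin 30° = 1.310 × 0.5000 = 0.6550.
D_min = 2·arcsin(0.6550) − 60° = 2 × 40.920° − 60° = 21.839°.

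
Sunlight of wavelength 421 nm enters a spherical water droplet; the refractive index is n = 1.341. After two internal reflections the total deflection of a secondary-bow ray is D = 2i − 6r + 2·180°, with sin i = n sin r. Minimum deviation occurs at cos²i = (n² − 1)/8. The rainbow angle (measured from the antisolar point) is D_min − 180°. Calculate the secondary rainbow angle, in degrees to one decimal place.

53.0°

cos²i = (1.79828 − 1)/8 = 0.09979; i = arccos(0.31589) = 71.586°.
sin r = sin 71.586°/1.341 = 0.70753; r = 45.034°.
D_min = 2·71.586° − 6·45.034° + 360° = 232.966°.
Rainbow angle = D_min − 180° = 52.966°.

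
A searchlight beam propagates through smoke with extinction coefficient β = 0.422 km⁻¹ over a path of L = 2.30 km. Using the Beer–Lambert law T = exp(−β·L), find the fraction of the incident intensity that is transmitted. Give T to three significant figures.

τ = β·L = 0.422 × 2.30 = 0.9706.
T = exp(−0.9706) = 0.3789.

0.379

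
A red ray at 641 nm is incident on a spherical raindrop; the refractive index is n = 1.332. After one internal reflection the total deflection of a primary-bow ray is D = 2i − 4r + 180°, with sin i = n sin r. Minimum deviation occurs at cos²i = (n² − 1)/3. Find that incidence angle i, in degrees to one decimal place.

59.5°

cos²i = (1.332² − 1)/3 = (1.77422 − 1)/3 = 0.25807.
cos i = 0.50801, so i = 59.469°.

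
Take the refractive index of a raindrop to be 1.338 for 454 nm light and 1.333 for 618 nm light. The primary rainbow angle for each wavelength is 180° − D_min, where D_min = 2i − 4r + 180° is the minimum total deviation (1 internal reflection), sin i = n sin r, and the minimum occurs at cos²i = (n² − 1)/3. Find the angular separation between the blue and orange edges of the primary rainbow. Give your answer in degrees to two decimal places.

At 454 nm (n = 1.338): cos²i = 0.26341 → i = 59.120°, r = 39.899°, D_min = 138.643°, rainbow angle = 41.357°.
At 618 nm (n = 1.333): cos²i = 0.25896 → i = 59.410°, r = 40.225°, D_min = 137.922°, rainbow angle = 42.078°.
Angular width = |41.357° − 42.078°| = 0.722°.

0.72°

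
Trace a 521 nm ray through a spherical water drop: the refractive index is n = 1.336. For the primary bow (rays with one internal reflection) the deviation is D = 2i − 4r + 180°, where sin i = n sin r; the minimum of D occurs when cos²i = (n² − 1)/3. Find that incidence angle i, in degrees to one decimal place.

59.2°

cos²i = (1.336² − 1)/3 = (1.78490 − 1)/3 = 0.26163.
cos i = 0.51150, so i = 59.236°.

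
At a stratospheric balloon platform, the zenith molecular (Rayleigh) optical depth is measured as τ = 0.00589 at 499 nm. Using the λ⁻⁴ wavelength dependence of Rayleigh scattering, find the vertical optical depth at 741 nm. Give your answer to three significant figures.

0.00121

τ(741 nm) = τ(499 nm) × (499/741)⁴ = 0.00589 × (0.6734)⁴ = 0.00589 × 0.2057 = 0.0012.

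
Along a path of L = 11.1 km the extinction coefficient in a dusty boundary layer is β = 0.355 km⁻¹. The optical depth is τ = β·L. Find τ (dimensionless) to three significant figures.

3.94

τ = β·L = 0.355 × 11.1 = 3.9405.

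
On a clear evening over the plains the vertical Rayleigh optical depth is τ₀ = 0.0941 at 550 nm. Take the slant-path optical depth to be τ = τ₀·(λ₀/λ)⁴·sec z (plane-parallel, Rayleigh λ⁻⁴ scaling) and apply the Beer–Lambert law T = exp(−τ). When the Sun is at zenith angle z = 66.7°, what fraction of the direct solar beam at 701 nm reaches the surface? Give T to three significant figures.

sec 66.7° = 2.5282.
τ = 0.0941 × (550/701)⁴ × 2.5282 = 0.0941 × 0.3789 × 2.5282 = 0.0902.
T = exp(−0.0902) = 0.9138.

0.914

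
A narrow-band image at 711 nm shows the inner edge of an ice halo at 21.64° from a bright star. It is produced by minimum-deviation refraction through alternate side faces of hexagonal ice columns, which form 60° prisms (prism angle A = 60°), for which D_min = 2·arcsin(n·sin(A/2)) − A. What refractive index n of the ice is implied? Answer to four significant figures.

1.307

Rearranging: n = sin((D_min + A)/2) / sin(A/2).
(D_min + A)/2 = (21.64° + 60°)/2 = 40.820°.
n = sin 40.820° / sin 30° = 0.6537 / 0.5000 = 1.3074.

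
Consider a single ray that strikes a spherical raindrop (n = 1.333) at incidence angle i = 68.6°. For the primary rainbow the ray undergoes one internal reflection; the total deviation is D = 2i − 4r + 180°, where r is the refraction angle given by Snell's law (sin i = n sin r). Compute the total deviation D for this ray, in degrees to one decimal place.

sin r = sin 68.6° / 1.333 = 0.9311/1.333 = 0.6985; r = 44.30°.
D = 2·68.6° − 4·44.30° + 180° = 137.20° − 177.22° + 180° = 139.98°.

140.0°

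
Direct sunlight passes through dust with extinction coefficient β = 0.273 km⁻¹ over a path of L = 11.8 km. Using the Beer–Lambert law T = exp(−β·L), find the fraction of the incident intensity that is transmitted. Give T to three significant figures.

0.0399

τ = β·L = 0.273 × 11.8 = 3.2214.
T = exp(−3.2214) = 0.0399.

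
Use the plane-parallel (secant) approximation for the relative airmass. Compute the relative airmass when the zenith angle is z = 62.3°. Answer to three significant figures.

2.15

X = sec z = 1/cos 62.3° = 1/0.4648 = 2.1513.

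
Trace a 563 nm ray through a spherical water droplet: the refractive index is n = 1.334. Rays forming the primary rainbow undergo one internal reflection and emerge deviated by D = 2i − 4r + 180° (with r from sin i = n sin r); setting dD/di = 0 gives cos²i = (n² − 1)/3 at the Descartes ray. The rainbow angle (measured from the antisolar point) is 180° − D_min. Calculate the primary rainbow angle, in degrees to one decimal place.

41.9°

cos²i = (1.77956 − 1)/3 = 0.25985; i = arccos(0.50976) = 59.352°.
sin r = sin 59.352°/1.334 = 0.64492; r = 40.159°.
D_min = 2·59.352° − 4·40.159° + 180° = 138.067°.
Rainbow angle = 180° − D_min = 41.933°.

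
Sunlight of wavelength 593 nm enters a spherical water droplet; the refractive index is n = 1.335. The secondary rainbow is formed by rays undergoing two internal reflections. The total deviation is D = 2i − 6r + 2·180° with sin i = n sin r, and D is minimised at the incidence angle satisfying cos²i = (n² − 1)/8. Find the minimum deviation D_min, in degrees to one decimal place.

cos²i = (1.78222 − 1)/8 = 0.09778; i = arccos(0.31269) = 71.778°.
sin r = sin 71.778°/1.335 = 0.71150; r = 45.357°.
D_min = 2·71.778° − 6·45.357° + 360° = 231.414°.

231.4°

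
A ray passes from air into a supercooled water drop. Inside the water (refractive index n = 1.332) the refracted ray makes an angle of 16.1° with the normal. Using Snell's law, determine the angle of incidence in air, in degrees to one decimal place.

21.7°

Snell: sin θ_i = n · sin θ_r = 1.332 × sin 16.1° = 1.332 × 0.2773 = 0.3694.
θ_i = arcsin(0.3694) = 21.68°.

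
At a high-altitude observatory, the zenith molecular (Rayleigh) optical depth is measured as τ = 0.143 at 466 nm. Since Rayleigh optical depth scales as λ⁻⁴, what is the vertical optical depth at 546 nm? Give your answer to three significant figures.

0.0759

τ(546 nm) = τ(466 nm) × (466/546)⁴ = 0.143 × (0.8535)⁴ = 0.143 × 0.5306 = 0.0759.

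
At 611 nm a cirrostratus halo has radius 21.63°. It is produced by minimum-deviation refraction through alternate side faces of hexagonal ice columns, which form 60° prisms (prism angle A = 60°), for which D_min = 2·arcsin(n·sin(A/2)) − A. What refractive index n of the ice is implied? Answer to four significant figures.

1.307

Rearranging: n = sin((D_min + A)/2) / sin(A/2).
(D_min + A)/2 = (21.63° + 60°)/2 = 40.815°.
n = sin 40.815° / sin 30° = 0.6536 / 0.5000 = 1.3072.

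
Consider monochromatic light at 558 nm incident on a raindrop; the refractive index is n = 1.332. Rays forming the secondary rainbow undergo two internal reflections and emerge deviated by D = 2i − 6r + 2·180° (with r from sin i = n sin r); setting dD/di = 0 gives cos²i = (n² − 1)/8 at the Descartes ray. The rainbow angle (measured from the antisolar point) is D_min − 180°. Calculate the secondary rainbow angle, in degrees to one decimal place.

50.6°

cos²i = (1.77422 − 1)/8 = 0.09678; i = arccos(0.31109) = 71.875°.
sin r = sin 71.875°/1.332 = 0.71350; r = 45.520°.
D_min = 2·71.875° − 6·45.520° + 360° = 230.628°.
Rainbow angle = D_min − 180° = 50.628°.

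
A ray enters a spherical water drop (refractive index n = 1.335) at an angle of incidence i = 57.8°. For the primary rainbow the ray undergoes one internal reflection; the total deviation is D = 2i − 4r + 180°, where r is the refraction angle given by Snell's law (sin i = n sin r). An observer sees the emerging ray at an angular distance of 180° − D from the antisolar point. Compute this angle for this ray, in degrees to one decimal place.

sin r = sin 57.8° / 1.335 = 0.8462/1.335 = 0.6339; r = 39.33°.
D = 2·57.8° − 4·39.33° + 180° = 115.60° − 157.34° + 180° = 138.26°.
Angle from antisolar point = 180° − D = 41.74°.

41.7°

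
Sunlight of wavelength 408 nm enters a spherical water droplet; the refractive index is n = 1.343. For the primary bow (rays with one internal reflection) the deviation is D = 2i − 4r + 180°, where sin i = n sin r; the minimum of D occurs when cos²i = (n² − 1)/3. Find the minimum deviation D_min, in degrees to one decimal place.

cos²i = (1.80365 − 1)/3 = 0.26788; i = arccos(0.51757) = 58.830°.
sin r = sin 58.830°/1.343 = 0.63711; r = 39.577°.
D_min = 2·58.830° − 4·39.577° + 180° = 139.354°.

139.4°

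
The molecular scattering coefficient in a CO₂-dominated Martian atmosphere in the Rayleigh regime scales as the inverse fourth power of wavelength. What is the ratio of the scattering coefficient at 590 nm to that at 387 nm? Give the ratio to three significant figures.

Rayleigh scattering ∝ λ⁻⁴, so the ratio of coefficients is the inverse fourth power of the wavelength ratio.
σ(590)/σ(387) = (387/590)⁴ = (0.6559)⁴ = 0.1851.

0.185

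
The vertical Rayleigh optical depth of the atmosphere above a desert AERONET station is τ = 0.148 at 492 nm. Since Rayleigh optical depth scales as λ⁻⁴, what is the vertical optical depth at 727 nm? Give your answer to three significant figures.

τ(727 nm) = τ(492 nm) × (492/727)⁴ = 0.148 × (0.6768)⁴ = 0.148 × 0.2098 = 0.0310.

0.0310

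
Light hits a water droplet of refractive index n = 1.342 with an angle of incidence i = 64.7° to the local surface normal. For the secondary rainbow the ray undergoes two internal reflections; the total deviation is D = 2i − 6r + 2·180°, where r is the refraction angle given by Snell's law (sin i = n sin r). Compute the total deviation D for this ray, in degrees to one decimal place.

sin r = sin 64.7° / 1.342 = 0.9041/1.342 = 0.6737; r = 42.35°.
D = 2·64.7° − 6·42.35° + 2·180° = 129.40° − 254.11° + 360° = 235.29°.

235.3°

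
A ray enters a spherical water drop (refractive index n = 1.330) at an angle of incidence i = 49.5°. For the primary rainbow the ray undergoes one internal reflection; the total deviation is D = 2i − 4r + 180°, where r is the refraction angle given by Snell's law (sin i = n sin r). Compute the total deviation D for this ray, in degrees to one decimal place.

sin r = sin 49.5° / 1.330 = 0.7604/1.330 = 0.5717; r = 34.87°.
D = 2·49.5° − 4·34.87° + 180° = 99.00° − 139.48° + 180° = 139.52°.

139.5°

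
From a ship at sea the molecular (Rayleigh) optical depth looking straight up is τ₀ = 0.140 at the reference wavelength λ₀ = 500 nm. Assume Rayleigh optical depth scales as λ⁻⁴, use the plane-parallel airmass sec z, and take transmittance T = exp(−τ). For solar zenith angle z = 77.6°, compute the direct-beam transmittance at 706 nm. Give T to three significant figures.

0.849

sec 77.6° = 4.6569.
τ = 0.140 × (500/706)⁴ × 4.6569 = 0.140 × 0.2516 × 4.6569 = 0.1640.
T = exp(−0.1640) = 0.8487.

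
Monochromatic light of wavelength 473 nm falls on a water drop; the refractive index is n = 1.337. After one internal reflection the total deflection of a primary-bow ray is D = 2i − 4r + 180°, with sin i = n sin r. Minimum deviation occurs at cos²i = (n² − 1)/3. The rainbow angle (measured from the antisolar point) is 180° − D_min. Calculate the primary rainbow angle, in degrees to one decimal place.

cos²i = (1.78757 − 1)/3 = 0.26252; i = arccos(0.51237) = 59.178°.
sin r = sin 59.178°/1.337 = 0.64231; r = 39.964°.
D_min = 2·59.178° − 4·39.964° + 180° = 138.500°.
Rainbow angle = 180° − D_min = 41.500°.

41.5°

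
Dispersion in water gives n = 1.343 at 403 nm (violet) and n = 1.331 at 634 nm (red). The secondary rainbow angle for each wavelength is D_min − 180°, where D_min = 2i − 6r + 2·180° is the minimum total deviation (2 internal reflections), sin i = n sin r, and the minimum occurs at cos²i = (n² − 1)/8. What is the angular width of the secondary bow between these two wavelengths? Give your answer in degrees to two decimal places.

At 403 nm (n = 1.343): cos²i = 0.10046 → i = 71.522°, r = 44.928°, D_min = 233.478°, rainbow angle = 53.478°.
At 634 nm (n = 1.331): cos²i = 0.09645 → i = 71.907°, r = 45.575°, D_min = 230.365°, rainbow angle = 50.365°.
Angular width = |53.478° − 50.365°| = 3.113°.

3.11°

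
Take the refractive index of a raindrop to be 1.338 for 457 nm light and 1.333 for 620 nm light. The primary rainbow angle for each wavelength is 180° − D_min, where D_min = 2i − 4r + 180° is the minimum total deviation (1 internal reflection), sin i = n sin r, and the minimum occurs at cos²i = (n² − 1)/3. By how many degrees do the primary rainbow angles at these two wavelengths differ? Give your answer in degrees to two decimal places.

0.72°

At 457 nm (n = 1.338): cos²i = 0.26341 → i = 59.120°, r = 39.899°, D_min = 138.643°, rainbow angle = 41.357°.
At 620 nm (n = 1.333): cos²i = 0.25896 → i = 59.410°, r = 40.225°, D_min = 137.922°, rainbow angle = 42.078°.
Angular width = |41.357° − 42.078°| = 0.722°.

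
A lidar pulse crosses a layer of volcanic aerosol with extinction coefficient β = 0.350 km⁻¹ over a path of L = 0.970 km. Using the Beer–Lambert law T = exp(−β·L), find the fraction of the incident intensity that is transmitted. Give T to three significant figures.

0.712

τ = β·L = 0.350 × 0.970 = 0.3395.
T = exp(−0.3395) = 0.7121.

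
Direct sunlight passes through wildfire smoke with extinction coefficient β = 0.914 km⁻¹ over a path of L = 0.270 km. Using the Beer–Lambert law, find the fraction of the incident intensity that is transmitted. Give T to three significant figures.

τ = β·L = 0.914 × 0.270 = 0.2468.
T = exp(−0.2468) = 0.7813.

0.781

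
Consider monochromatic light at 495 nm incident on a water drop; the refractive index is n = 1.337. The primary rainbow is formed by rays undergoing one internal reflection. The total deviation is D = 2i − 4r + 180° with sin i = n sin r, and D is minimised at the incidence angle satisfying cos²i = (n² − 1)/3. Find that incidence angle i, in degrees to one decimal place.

cos²i = (1.337² − 1)/3 = (1.78757 − 1)/3 = 0.26252.
cos i = 0.51237, so i = 59.178°.

59.2°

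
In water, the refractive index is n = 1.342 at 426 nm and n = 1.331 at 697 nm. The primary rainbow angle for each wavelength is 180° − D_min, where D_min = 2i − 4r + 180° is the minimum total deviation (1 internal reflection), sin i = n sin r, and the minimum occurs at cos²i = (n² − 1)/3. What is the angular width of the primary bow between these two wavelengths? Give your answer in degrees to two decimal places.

1.58°

At 426 nm (n = 1.342): cos²i = 0.26699 → i = 58.888°, r = 39.641°, D_min = 139.213°, rainbow angle = 40.787°.
At 697 nm (n = 1.331): cos²i = 0.25719 → i = 59.527°, r = 40.356°, D_min = 137.630°, rainbow angle = 42.370°.
Angular width = |40.787° − 42.370°| = 1.583°.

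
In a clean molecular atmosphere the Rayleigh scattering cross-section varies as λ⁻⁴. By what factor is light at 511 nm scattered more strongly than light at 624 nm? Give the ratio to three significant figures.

Rayleigh scattering ∝ λ⁻⁴, so the ratio of coefficients is the inverse fourth power of the wavelength ratio.
σ(511)/σ(624) = (624/511)⁴ = (1.2211)⁴ = 2.224.

2.22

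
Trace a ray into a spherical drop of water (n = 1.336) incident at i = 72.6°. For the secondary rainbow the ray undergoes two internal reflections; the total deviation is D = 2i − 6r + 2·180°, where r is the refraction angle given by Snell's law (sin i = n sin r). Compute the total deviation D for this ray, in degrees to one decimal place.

231.7°

sin r = sin 72.6° / 1.336 = 0.9542/1.336 = 0.7143; r = 45.58°.
D = 2·72.6° − 6·45.58° + 2·180° = 145.20° − 273.49° + 360° = 231.71°.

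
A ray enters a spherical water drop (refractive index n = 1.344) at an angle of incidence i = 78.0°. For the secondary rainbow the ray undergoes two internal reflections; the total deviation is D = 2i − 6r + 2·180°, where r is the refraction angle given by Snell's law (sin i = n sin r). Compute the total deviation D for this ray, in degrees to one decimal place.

sin r = sin 78.0° / 1.344 = 0.9781/1.344 = 0.7278; r = 46.70°.
D = 2·78.0° − 6·46.70° + 2·180° = 156.00° − 280.21° + 360° = 235.79°.

235.8°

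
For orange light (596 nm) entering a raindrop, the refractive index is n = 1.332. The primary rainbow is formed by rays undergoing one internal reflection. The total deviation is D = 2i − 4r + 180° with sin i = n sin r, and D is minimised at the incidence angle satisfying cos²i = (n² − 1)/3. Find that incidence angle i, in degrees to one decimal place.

59.5°

cos²i = (1.332² − 1)/3 = (1.77422 − 1)/3 = 0.25807.
cos i = 0.50801, so i = 59.469°.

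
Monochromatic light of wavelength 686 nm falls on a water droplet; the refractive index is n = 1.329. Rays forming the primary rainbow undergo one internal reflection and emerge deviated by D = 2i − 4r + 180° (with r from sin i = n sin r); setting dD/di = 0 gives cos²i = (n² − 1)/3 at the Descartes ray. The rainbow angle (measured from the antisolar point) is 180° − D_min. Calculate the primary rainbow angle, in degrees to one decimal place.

42.7°

cos²i = (1.76624 − 1)/3 = 0.25541; i = arccos(0.50538) = 59.643°.
sin r = sin 59.643°/1.329 = 0.64928; r = 40.487°.
D_min = 2·59.643° − 4·40.487° + 180° = 137.337°.
Rainbow angle = 180° − D_min = 42.663°.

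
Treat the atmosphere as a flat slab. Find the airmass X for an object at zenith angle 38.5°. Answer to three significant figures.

1.28

X = sec z = 1/cos 38.5° = 1/0.7826 = 1.2778.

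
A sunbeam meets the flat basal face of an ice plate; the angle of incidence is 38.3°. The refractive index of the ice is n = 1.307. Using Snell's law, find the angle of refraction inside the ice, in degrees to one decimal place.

Snell: sin θ_r = sin θ_i / n = sin 38.3° / 1.307 = 0.6198 / 1.307 = 0.4742.
θ_r = arcsin(0.4742) = 28.31°.

28.3°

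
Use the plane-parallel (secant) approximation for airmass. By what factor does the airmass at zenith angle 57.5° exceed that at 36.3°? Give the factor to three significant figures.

X(57.5°)/X(36.3°) = sec 57.5° / sec 36.3° = cos 36.3° / cos 57.5° = 0.8059/0.5373 = 1.5000.

1.50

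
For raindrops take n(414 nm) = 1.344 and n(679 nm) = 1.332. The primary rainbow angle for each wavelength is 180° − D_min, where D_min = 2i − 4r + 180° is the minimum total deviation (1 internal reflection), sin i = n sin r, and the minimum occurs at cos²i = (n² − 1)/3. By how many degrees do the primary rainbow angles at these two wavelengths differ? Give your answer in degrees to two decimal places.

1.72°

At 414 nm (n = 1.344): cos²i = 0.26878 → i = 58.772°, r = 39.512°, D_min = 139.495°, rainbow angle = 40.505°.
At 679 nm (n = 1.332): cos²i = 0.25807 → i = 59.469°, r = 40.290°, D_min = 137.776°, rainbow angle = 42.224°.
Angular width = |40.505° − 42.224°| = 1.719°.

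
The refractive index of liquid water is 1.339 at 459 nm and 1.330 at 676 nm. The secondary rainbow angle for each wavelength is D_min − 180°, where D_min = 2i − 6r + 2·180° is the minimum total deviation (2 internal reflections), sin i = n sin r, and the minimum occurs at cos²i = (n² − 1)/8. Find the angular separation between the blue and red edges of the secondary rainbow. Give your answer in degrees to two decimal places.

2.35°

At 459 nm (n = 1.339): cos²i = 0.09912 → i = 71.650°, r = 45.141°, D_min = 232.451°, rainbow angle = 52.451°.
At 676 nm (n = 1.330): cos²i = 0.09611 → i = 71.940°, r = 45.630°, D_min = 230.101°, rainbow angle = 50.101°.
Angular width = |52.451° − 50.101°| = 2.350°.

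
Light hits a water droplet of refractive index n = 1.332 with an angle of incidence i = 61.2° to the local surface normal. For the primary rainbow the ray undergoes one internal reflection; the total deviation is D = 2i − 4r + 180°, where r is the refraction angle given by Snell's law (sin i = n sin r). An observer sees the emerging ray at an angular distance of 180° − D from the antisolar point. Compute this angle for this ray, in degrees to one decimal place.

sin r = sin 61.2° / 1.332 = 0.8763/1.332 = 0.6579; r = 41.14°.
D = 2·61.2° − 4·41.14° + 180° = 122.40° − 164.56° + 180° = 137.84°.
Angle from antisolar point = 180° − D = 42.16°.

42.2°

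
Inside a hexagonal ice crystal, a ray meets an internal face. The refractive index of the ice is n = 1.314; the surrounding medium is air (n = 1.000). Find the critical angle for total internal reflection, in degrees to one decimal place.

sin θ_c = n_air / n = 1.000 / 1.314 = 0.7610.
θ_c = arcsin(0.7610) = 49.56°.

49.6°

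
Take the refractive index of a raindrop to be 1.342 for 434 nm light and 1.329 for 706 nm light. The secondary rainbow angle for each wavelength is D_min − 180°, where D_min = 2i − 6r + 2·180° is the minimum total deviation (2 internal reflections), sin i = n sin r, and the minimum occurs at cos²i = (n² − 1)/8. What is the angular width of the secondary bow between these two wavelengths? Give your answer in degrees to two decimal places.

At 434 nm (n = 1.342): cos²i = 0.10012 → i = 71.554°, r = 44.981°, D_min = 233.222°, rainbow angle = 53.222°.
At 706 nm (n = 1.329): cos²i = 0.09578 → i = 71.972°, r = 45.685°, D_min = 229.837°, rainbow angle = 49.837°.
Angular width = |53.222° − 49.837°| = 3.385°.

3.39°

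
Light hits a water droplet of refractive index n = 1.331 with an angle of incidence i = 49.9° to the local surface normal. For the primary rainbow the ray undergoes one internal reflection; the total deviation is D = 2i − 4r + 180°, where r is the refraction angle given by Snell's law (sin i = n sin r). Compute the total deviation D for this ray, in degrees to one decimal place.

139.5°

sin r = sin 49.9° / 1.331 = 0.7649/1.331 = 0.5747; r = 35.08°.
D = 2·49.9° − 4·35.08° + 180° = 99.80° − 140.31° + 180° = 139.49°.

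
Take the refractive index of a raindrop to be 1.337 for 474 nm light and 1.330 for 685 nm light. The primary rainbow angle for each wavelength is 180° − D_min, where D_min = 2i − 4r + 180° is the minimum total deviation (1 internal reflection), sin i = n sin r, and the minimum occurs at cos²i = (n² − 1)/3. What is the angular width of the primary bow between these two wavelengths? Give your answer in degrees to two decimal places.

1.02°

At 474 nm (n = 1.337): cos²i = 0.26252 → i = 59.178°, r = 39.964°, D_min = 138.500°, rainbow angle = 41.500°.
At 685 nm (n = 1.330): cos²i = 0.25630 → i = 59.585°, r = 40.422°, D_min = 137.484°, rainbow angle = 42.516°.
Angular width = |41.500° − 42.516°| = 1.016°.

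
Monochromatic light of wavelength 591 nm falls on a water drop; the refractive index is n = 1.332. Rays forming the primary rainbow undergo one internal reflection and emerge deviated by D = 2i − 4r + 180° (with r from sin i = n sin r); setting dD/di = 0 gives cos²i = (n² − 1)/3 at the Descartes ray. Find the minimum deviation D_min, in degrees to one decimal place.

137.8°

cos²i = (1.77422 − 1)/3 = 0.25807; i = arccos(0.50801) = 59.469°.
sin r = sin 59.469°/1.332 = 0.64666; r = 40.290°.
D_min = 2·59.469° − 4·40.290° + 180° = 137.776°.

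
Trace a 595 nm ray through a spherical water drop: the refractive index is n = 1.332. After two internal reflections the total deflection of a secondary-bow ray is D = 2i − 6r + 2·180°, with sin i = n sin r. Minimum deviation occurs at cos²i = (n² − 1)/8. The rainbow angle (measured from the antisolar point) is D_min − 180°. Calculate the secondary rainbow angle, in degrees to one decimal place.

50.6°

cos²i = (1.77422 − 1)/8 = 0.09678; i = arccos(0.31109) = 71.875°.
sin r = sin 71.875°/1.332 = 0.71350; r = 45.520°.
D_min = 2·71.875° − 6·45.520° + 360° = 230.628°.
Rainbow angle = D_min − 180° = 50.628°.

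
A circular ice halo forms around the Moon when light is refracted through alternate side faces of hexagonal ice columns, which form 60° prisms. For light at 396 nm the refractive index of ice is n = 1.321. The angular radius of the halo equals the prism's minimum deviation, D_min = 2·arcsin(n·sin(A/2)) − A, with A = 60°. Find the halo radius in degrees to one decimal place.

n·sin(A/2) = 1.321 × sin 30° = 1.321 × 0.5000 = 0.6605.
D_min = 2·arcsin(0.6605) − 60° = 2 × 41.338° − 60° = 22.676°.

22.7°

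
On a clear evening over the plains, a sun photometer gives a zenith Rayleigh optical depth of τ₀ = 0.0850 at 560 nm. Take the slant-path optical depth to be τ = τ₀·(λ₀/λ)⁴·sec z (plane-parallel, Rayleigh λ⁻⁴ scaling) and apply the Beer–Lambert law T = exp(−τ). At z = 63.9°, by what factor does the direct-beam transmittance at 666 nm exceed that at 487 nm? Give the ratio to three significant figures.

1.27

Airmass: sec 63.9° = 2.2730.
τ(666 nm) = 0.0850 × (560/666)⁴ × 2.2730 = 0.0850 × 0.4999 × 2.2730 = 0.0966.
τ(487 nm) = 0.0850 × (560/487)⁴ × 2.2730 = 0.0850 × 1.7484 × 2.2730 = 0.3378.
T(666)/T(487) = exp(τ_B − τ_A) = exp(0.2412) = 1.2728.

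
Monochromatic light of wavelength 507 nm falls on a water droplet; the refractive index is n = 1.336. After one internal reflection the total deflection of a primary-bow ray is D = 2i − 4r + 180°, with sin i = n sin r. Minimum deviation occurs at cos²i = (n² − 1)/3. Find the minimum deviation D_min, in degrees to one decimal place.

cos²i = (1.78490 − 1)/3 = 0.26163; i = arccos(0.51150) = 59.236°.
sin r = sin 59.236°/1.336 = 0.64318; r = 40.029°.
D_min = 2·59.236° − 4·40.029° + 180° = 138.356°.

138.4°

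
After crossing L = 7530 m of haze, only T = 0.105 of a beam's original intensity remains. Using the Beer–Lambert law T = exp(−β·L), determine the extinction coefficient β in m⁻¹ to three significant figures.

0.000299 m⁻¹

Beer–Lambert: T = exp(−βL) ⇒ β = −ln(T)/L = −ln(0.105)/7530 = 2.2538/7530 = 0.0002993 m⁻¹.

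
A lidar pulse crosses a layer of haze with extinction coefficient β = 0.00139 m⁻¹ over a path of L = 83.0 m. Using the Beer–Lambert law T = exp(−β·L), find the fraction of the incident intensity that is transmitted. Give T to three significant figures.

0.891

τ = β·L = 0.00139 × 83.0 = 0.1154.
T = exp(−0.1154) = 0.8910.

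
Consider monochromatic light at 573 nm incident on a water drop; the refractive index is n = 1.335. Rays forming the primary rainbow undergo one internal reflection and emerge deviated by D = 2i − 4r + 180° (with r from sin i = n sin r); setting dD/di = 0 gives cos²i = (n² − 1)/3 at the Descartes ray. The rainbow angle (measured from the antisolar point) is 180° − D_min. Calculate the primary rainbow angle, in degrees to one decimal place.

cos²i = (1.78222 − 1)/3 = 0.26074; i = arccos(0.51063) = 59.294°.
sin r = sin 59.294°/1.335 = 0.64405; r = 40.094°.
D_min = 2·59.294° − 4·40.094° + 180° = 138.212°.
Rainbow angle = 180° − D_min = 41.788°.

41.8°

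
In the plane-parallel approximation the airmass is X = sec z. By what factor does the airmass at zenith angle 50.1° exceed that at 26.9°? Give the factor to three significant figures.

X(50.1°)/X(26.9°) = sec 50.1° / sec 26.9° = cos 26.9° / cos 50.1° = 0.8918/0.6414 = 1.3903.

1.39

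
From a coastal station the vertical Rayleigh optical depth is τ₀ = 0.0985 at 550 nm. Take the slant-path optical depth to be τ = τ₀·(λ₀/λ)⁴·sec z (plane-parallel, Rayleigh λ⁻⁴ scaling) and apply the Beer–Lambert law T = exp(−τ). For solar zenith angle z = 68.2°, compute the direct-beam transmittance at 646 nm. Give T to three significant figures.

sec 68.2° = 2.6927.
τ = 0.0985 × (550/646)⁴ × 2.6927 = 0.0985 × 0.5254 × 2.6927 = 0.1394.
T = exp(−0.1394) = 0.8699.

0.870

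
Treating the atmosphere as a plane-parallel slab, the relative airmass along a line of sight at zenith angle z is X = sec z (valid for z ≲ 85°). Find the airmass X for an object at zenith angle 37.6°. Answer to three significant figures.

X = sec z = 1/cos 37.6° = 1/0.7923 = 1.2622.

1.26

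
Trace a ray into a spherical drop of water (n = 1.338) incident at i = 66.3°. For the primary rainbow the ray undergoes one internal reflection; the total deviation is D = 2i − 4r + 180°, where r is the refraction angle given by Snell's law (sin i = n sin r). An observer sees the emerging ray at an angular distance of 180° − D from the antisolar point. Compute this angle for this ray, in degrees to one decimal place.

40.1°

sin r = sin 66.3° / 1.338 = 0.9157/1.338 = 0.6844; r = 43.18°.
D = 2·66.3° − 4·43.18° + 180° = 132.60° − 172.74° + 180° = 139.86°.
Angle from antisolar point = 180° − D = 40.14°.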